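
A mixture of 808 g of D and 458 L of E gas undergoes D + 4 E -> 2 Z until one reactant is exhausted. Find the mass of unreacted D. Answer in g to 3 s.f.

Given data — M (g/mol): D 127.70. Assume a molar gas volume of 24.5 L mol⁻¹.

211 g

n(D) = 808.0 / 127.70 = 6.327 mol
n(E) = 458.0 / 24.5 = 18.69 mol
n/ν for D = 6.327/1 = 6.327
n/ν for E = 18.69/4 = 4.673
Smallest n/ν is E → limiting reagent.
D consumed = (1/4) × 18.69 = 4.673 mol
D remaining = 6.327 − 4.673 = 1.654 mol
mass = 1.654 × 127.70 = 211.2 g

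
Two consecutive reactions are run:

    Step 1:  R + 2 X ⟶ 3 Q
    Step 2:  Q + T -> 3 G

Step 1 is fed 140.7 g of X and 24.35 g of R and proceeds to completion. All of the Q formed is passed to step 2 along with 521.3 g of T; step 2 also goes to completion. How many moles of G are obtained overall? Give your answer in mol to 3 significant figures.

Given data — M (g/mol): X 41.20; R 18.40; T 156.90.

Step 1:
n(X) = 140.7 / 41.20 = 3.415 mol
n(R) = 24.35 / 18.40 = 1.323 mol
n/ν for X = 3.415/2 = 1.708
n/ν for R = 1.323/1 = 1.323
Smallest n/ν is R → limiting reagent.
n(Q) produced = (3/1) × 1.323 = 3.969 mol
Step 2:
n(Q) available = 3.969 mol
n(T) = 521.3 / 156.90 = 3.322 mol
n/ν for Q = 3.969/1 = 3.969
n/ν for T = 3.322/1 = 3.322
Smallest n/ν is T → limiting reagent.
n(G) = (3/1) × 3.322 = 9.966 mol

9.97 mol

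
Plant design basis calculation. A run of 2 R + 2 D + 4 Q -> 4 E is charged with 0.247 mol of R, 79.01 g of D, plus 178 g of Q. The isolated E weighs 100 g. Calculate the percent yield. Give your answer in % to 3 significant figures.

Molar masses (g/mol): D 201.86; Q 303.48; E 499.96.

40.5 %

n(R) = 0.2470 mol
n(D) = 79.01 / 201.86 = 0.3914 mol
n(Q) = 178.0 / 303.48 = 0.5865 mol
n/ν for R = 0.2470/2 = 0.1235
n/ν for D = 0.3914/2 = 0.1957
n/ν for Q = 0.5865/4 = 0.1466
Smallest n/ν is R → limiting reagent.
theoretical n(E) = (4/2) × 0.2470 = 0.4940 mol → 247.0 g
% yield = 100 / 247.0 × 100 = 40.49 %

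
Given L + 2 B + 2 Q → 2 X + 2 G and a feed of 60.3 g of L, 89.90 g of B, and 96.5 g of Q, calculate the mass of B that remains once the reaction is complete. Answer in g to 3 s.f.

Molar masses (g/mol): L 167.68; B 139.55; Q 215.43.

n(L) = 60.30 / 167.68 = 0.3596 mol
n(B) = 89.90 / 139.55 = 0.6442 mol
n(Q) = 96.50 / 215.43 = 0.4479 mol
n/ν for L = 0.3596/1 = 0.3596
n/ν for B = 0.6442/2 = 0.3221
n/ν for Q = 0.4479/2 = 0.2240
Smallest n/ν is Q → limiting reagent.
B consumed = (2/2) × 0.4479 = 0.4479 mol
B remaining = 0.6442 − 0.4479 = 0.1963 mol
mass = 0.1963 × 139.55 = 27.39 g

27.4 g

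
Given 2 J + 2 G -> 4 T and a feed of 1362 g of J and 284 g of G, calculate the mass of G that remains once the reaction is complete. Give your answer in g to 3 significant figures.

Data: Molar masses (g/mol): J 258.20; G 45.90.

41.9 g

n(J) = 1362 / 258.20 = 5.275 mol
n(G) = 284.0 / 45.90 = 6.187 mol
n/ν → J: 2.638, G: 3.094; J is limiting.
G consumed = (2/2) × 5.275 = 5.275 mol
G remaining = 6.187 − 5.275 = 0.9120 mol
mass = 0.9120 × 45.90 = 41.86 g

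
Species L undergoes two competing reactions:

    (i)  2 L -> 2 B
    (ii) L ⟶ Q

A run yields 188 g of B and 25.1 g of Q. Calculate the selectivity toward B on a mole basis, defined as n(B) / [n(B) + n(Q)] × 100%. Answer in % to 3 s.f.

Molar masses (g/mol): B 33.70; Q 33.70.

88.2 %

n(B) = 188 / 33.70 = 5.579 mol
n(Q) = 25.1 / 33.70 = 0.7448 mol
selectivity = 5.579/(5.579+0.7448) × 100 = 88.22 %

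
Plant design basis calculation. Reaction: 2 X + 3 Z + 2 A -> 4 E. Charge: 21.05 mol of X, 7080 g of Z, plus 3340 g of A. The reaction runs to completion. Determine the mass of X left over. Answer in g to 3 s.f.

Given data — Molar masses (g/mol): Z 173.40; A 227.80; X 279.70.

1790 g

n(X) = 21.05 mol
n(Z) = 7080 / 173.40 = 40.83 mol
n(A) = 3340 / 227.80 = 14.66 mol
n/ν → X: 10.53, Z: 13.61, A: 7.330; A is limiting.
X consumed = (2/2) × 14.66 = 14.66 mol
X remaining = 21.05 − 14.66 = 6.390 mol
mass = 6.390 × 279.70 = 1787 g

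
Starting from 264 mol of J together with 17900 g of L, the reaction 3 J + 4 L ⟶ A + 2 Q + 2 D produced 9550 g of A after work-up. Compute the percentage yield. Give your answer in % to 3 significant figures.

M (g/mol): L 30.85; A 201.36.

53.9 %

n(J) = 264.0 mol
n(L) = 17900 / 30.85 = 580.2 mol
n/ν → J: 88.00, L: 145.1; J is limiting.
theoretical n(A) = (1/3) × 264.0 = 88.00 mol → 17720 g
% yield = 9550 / 17720 × 100 = 53.89 %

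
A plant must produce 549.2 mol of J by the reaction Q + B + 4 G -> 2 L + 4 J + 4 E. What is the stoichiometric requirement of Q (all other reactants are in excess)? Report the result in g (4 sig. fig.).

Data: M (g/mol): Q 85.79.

11780 g

n(J) = 549.2 mol
n(Q) = (1/4) × 549.2 = 137.3 mol
mass = 137.3 × 85.79 = 11780 g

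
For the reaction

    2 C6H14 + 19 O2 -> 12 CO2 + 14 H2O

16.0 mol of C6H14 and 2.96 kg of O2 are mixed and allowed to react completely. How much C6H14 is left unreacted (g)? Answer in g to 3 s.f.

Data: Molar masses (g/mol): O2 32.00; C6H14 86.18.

n(C6H14) = 16.00 mol
n(O2) = 2.960×1000 / 32.00 = 92.50 mol
n/ν → C6H14: 8.000, O2: 4.868; O2 is limiting.
C6H14 consumed = (2/19) × 92.50 = 9.737 mol
C6H14 remaining = 16.00 − 9.737 = 6.263 mol
mass = 6.263 × 86.18 = 539.7 g

540 g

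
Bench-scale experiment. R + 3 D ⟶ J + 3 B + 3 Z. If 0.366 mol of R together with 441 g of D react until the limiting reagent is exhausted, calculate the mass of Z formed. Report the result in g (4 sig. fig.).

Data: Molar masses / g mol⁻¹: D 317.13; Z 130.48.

143.3 g

n(R) = 0.3660 mol
n(D) = 441.0 / 317.13 = 1.391 mol
n/ν → R: 0.3660, D: 0.4637; R is limiting.
n(Z) = (3/1) × 0.3660 = 1.098 mol
mass = 1.098 × 130.48 = 143.3 g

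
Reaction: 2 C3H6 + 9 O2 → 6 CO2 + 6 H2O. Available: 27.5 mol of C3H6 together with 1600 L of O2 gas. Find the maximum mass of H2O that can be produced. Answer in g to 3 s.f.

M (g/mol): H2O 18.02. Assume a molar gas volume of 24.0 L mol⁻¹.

801 g

n(C3H6) = 27.50 mol
n(O2) = 1600 / 24.0 = 66.67 mol
n/ν for C3H6 = 27.50/2 = 13.75
n/ν for O2 = 66.67/9 = 7.408
Smallest n/ν is O2 → limiting reagent.
n(H2O) = (6/9) × 66.67 = 44.45 mol
mass = 44.45 × 18.02 = 801.0 g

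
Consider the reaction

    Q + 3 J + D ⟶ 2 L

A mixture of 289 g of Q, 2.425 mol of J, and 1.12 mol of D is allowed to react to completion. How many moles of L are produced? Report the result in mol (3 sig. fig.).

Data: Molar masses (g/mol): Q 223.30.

1.62 mol

n(Q) = 289.0 / 223.30 = 1.294 mol
n(J) = 2.425 mol
n(D) = 1.120 mol
n/ν for Q = 1.294/1 = 1.294
n/ν for J = 2.425/3 = 0.8083
n/ν for D = 1.120/1 = 1.120
Smallest n/ν is J → limiting reagent.
n(L) = (2/3) × 2.425 = 1.617 mol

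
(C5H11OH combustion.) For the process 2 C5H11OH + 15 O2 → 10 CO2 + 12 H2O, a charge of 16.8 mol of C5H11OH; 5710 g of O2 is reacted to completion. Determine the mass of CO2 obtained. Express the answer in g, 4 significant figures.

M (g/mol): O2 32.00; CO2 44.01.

n(C5H11OH) = 16.80 mol
n(O2) = 5710 / 32.00 = 178.4 mol
n/ν for C5H11OH = 16.80/2 = 8.400
n/ν for O2 = 178.4/15 = 11.89
Smallest n/ν is C5H11OH → limiting reagent.
n(CO2) = (10/2) × 16.80 = 84.00 mol
mass = 84.00 × 44.01 = 3697 g

3697 g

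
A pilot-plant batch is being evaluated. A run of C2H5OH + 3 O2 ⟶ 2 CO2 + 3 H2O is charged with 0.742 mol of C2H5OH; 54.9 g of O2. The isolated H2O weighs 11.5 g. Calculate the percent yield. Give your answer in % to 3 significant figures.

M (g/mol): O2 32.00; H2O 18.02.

37.2 %

n(C2H5OH) = 0.7420 mol
n(O2) = 54.90 / 32.00 = 1.716 mol
n/ν → C2H5OH: 0.7420, O2: 0.5720; O2 is limiting.
theoretical n(H2O) = (3/3) × 1.716 = 1.716 mol → 30.92 g
% yield = 11.5 / 30.92 × 100 = 37.19 %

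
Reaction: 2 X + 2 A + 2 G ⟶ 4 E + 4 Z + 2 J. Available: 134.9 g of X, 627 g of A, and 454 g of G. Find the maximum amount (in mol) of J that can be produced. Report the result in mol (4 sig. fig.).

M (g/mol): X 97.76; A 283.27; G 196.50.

1.380 mol

n(X) = 134.9 / 97.76 = 1.380 mol
n(A) = 627.0 / 283.27 = 2.213 mol
n(G) = 454.0 / 196.50 = 2.310 mol
n/ν → X: 0.6900, A: 1.107, G: 1.155; X is limiting.
n(J) = (2/2) × 1.380 = 1.380 mol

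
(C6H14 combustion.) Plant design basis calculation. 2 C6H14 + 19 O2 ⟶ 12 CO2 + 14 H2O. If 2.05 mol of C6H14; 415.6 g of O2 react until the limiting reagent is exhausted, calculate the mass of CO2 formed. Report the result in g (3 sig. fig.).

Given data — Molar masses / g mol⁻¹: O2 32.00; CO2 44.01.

361 g

n(C6H14) = 2.050 mol
n(O2) = 415.6 / 32.00 = 12.99 mol
n/ν → C6H14: 1.025, O2: 0.6837; O2 is limiting.
n(CO2) = (12/19) × 12.99 = 8.204 mol
mass = 8.204 × 44.01 = 361.1 g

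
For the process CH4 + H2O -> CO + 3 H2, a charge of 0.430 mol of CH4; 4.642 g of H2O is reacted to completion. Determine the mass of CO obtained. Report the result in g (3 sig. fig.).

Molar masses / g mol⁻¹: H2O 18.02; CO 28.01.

n(CH4) = 0.4300 mol
n(H2O) = 4.642 / 18.02 = 0.2576 mol
n/ν for CH4 = 0.4300/1 = 0.4300
n/ν for H2O = 0.2576/1 = 0.2576
Smallest n/ν is H2O → limiting reagent.
n(CO) = (1/1) × 0.2576 = 0.2576 mol
mass = 0.2576 × 28.01 = 7.215 g

7.22 g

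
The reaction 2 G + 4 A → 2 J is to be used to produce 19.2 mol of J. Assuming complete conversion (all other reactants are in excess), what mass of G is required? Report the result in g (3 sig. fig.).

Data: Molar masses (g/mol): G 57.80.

1110 g

n(J) = 19.20 mol
n(G) = (2/2) × 19.20 = 19.20 mol
mass = 19.20 × 57.80 = 1110 g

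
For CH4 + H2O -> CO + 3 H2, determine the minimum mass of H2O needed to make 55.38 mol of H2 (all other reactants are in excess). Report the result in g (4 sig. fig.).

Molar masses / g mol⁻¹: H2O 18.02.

332.6 g

n(H2) = 55.38 mol
n(H2O) = (1/3) × 55.38 = 18.46 mol
mass = 18.46 × 18.02 = 332.6 g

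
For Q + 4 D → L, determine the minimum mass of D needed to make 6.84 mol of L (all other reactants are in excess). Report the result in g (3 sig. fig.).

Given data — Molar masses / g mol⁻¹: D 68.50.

1870 g

n(L) = 6.840 mol
n(D) = (4/1) × 6.840 = 27.36 mol
mass = 27.36 × 68.50 = 1874 g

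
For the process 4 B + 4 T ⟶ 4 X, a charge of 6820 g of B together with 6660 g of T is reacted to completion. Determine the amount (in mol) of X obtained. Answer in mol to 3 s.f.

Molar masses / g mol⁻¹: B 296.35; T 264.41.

23.0 mol

n(B) = 6820 / 296.35 = 23.01 mol
n(T) = 6660 / 264.41 = 25.19 mol
n/ν for B = 23.01/4 = 5.753
n/ν for T = 25.19/4 = 6.298
Smallest n/ν is B → limiting reagent.
n(X) = (4/4) × 23.01 = 23.01 mol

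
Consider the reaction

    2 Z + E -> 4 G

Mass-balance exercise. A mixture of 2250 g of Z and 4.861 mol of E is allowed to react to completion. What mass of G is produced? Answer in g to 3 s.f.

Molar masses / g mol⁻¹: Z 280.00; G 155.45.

n(Z) = 2250 / 280.00 = 8.036 mol
n(E) = 4.861 mol
n/ν → Z: 4.018, E: 4.861; Z is limiting.
n(G) = (4/2) × 8.036 = 16.07 mol
mass = 16.07 × 155.45 = 2498 g

2500 g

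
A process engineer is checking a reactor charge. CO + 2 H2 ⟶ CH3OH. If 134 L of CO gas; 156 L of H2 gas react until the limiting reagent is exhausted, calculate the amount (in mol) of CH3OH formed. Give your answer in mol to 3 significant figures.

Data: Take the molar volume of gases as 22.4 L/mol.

3.48 mol

n(CO) = 134.0 / 22.4 = 5.982 mol
n(H2) = 156.0 / 22.4 = 6.964 mol
n/ν for CO = 5.982/1 = 5.982
n/ν for H2 = 6.964/2 = 3.482
Smallest n/ν is H2 → limiting reagent.
n(CH3OH) = (1/2) × 6.964 = 3.482 mol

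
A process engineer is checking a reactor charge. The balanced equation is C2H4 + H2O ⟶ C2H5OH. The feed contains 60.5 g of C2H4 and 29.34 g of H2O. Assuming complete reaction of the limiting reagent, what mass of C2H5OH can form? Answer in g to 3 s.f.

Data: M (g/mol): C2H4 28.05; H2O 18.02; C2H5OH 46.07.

n(C2H4) = 60.50 / 28.05 = 2.157 mol
n(H2O) = 29.34 / 18.02 = 1.628 mol
n/ν for C2H4 = 2.157/1 = 2.157
n/ν for H2O = 1.628/1 = 1.628
Smallest n/ν is H2O → limiting reagent.
n(C2H5OH) = (1/1) × 1.628 = 1.628 mol
mass = 1.628 × 46.07 = 75.00 g

75.0 g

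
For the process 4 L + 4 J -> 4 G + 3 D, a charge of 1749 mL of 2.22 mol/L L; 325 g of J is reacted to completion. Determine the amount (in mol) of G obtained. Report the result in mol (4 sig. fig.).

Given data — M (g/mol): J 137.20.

n(L) = 2.22 × 1749/1000 = 3.883 mol
n(J) = 325.0 / 137.20 = 2.369 mol
n/ν for L = 3.883/4 = 0.9708
n/ν for J = 2.369/4 = 0.5923
Smallest n/ν is J → limiting reagent.
n(G) = (4/4) × 2.369 = 2.369 mol

2.369 mol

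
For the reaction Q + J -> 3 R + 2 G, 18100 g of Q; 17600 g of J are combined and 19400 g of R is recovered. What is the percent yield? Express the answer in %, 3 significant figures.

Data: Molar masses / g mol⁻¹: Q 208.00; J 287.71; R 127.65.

n(Q) = 18100 / 208.00 = 87.02 mol
n(J) = 17600 / 287.71 = 61.17 mol
n/ν for Q = 87.02/1 = 87.02
n/ν for J = 61.17/1 = 61.17
Smallest n/ν is J → limiting reagent.
theoretical n(R) = (3/1) × 61.17 = 183.5 mol → 23420 g
% yield = 19400 / 23420 × 100 = 82.84 %

82.8 %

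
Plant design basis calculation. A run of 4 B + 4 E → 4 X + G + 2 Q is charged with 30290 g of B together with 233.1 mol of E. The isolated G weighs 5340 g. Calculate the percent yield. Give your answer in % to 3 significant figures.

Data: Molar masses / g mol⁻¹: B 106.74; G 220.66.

41.5 %

n(B) = 30290 / 106.74 = 283.8 mol
n(E) = 233.1 mol
n/ν for B = 283.8/4 = 70.95
n/ν for E = 233.1/4 = 58.28
Smallest n/ν is E → limiting reagent.
theoretical n(G) = (1/4) × 233.1 = 58.28 mol → 12860 g
% yield = 5340 / 12860 × 100 = 41.52 %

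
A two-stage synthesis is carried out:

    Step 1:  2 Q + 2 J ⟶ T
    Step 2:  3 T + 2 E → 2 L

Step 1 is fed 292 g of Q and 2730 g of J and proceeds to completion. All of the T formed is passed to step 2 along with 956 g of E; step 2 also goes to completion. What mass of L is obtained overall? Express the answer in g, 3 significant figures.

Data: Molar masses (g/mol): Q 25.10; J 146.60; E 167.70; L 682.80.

2650 g

Step 1:
n(Q) = 292.0 / 25.10 = 11.63 mol
n(J) = 2730 / 146.60 = 18.62 mol
n/ν → Q: 5.815, J: 9.310; Q is limiting.
n(T) produced = (1/2) × 11.63 = 5.815 mol
Step 2:
n(T) available = 5.815 mol
n(E) = 956.0 / 167.70 = 5.701 mol
n/ν → T: 1.938, E: 2.851; T is limiting.
n(L) = (2/3) × 5.815 = 3.877 mol
mass = 3.877 × 682.80 = 2647 g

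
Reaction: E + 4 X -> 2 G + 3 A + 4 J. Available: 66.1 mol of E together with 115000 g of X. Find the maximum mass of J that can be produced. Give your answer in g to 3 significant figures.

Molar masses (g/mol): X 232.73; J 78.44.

20700 g

n(E) = 66.10 mol
n(X) = 115000 / 232.73 = 494.1 mol
n/ν for E = 66.10/1 = 66.10
n/ν for X = 494.1/4 = 123.5
Smallest n/ν is E → limiting reagent.
n(J) = (4/1) × 66.10 = 264.4 mol
mass = 264.4 × 78.44 = 20740 g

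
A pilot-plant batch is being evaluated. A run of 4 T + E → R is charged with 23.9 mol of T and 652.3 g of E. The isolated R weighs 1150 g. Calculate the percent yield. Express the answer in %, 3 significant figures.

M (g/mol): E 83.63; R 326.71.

n(T) = 23.90 mol
n(E) = 652.3 / 83.63 = 7.800 mol
n/ν for T = 23.90/4 = 5.975
n/ν for E = 7.800/1 = 7.800
Smallest n/ν is T → limiting reagent.
theoretical n(R) = (1/4) × 23.90 = 5.975 mol → 1952 g
% yield = 1150 / 1952 × 100 = 58.91 %

58.9 %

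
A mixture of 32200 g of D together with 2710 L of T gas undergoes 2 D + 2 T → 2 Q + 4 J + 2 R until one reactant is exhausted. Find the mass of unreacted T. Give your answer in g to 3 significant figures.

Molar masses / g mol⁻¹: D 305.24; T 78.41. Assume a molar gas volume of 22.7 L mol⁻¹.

n(D) = 32200 / 305.24 = 105.5 mol
n(T) = 2710 / 22.7 = 119.4 mol
n/ν → D: 52.75, T: 59.70; D is limiting.
T consumed = (2/2) × 105.5 = 105.5 mol
T remaining = 119.4 − 105.5 = 13.90 mol
mass = 13.90 × 78.41 = 1090 g

1090 g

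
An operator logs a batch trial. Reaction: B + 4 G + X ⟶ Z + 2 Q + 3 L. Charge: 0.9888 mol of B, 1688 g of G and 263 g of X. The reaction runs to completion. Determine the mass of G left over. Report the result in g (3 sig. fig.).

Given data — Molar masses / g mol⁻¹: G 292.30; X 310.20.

n(B) = 0.9888 mol
n(G) = 1688 / 292.30 = 5.775 mol
n(X) = 263.0 / 310.20 = 0.8478 mol
n/ν for B = 0.9888/1 = 0.9888
n/ν for G = 5.775/4 = 1.444
n/ν for X = 0.8478/1 = 0.8478
Smallest n/ν is X → limiting reagent.
G consumed = (4/1) × 0.8478 = 3.391 mol
G remaining = 5.775 − 3.391 = 2.384 mol
mass = 2.384 × 292.30 = 696.8 g

697 g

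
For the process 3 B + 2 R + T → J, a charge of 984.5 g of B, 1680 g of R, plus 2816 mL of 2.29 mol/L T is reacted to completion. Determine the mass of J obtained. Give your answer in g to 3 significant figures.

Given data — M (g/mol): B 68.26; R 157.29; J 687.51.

n(B) = 984.5 / 68.26 = 14.42 mol
n(R) = 1680 / 157.29 = 10.68 mol
n(T) = 2.29 × 2816/1000 = 6.449 mol
n/ν for B = 14.42/3 = 4.807
n/ν for R = 10.68/2 = 5.340
n/ν for T = 6.449/1 = 6.449
Smallest n/ν is B → limiting reagent.
n(J) = (1/3) × 14.42 = 4.807 mol
mass = 4.807 × 687.51 = 3305 g

3310 g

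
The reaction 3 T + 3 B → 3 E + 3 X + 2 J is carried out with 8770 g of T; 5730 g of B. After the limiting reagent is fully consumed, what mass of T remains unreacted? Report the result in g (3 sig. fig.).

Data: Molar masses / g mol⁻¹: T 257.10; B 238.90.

n(T) = 8770 / 257.10 = 34.11 mol
n(B) = 5730 / 238.90 = 23.98 mol
n/ν for T = 34.11/3 = 11.37
n/ν for B = 23.98/3 = 7.993
Smallest n/ν is B → limiting reagent.
T consumed = (3/3) × 23.98 = 23.98 mol
T remaining = 34.11 − 23.98 = 10.13 mol
mass = 10.13 × 257.10 = 2604 g

2600 g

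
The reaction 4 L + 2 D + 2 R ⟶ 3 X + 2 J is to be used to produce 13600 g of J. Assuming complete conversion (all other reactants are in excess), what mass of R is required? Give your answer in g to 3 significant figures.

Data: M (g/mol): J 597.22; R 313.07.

n(J) = 13600 / 597.22 = 22.77 mol
n(R) = (2/2) × 22.77 = 22.77 mol
mass = 22.77 × 313.07 = 7129 g

7130 g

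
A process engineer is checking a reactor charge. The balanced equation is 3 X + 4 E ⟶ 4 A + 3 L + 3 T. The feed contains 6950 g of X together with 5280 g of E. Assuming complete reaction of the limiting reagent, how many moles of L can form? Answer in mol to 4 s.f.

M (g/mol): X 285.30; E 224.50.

n(X) = 6950 / 285.30 = 24.36 mol
n(E) = 5280 / 224.50 = 23.52 mol
n/ν for X = 24.36/3 = 8.120
n/ν for E = 23.52/4 = 5.880
Smallest n/ν is E → limiting reagent.
n(L) = (3/4) × 23.52 = 17.64 mol

17.64 mol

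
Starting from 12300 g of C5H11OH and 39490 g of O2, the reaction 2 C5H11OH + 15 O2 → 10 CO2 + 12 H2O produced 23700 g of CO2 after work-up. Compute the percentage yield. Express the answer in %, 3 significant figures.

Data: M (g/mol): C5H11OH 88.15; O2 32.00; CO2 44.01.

77.2 %

n(C5H11OH) = 12300 / 88.15 = 139.5 mol
n(O2) = 39490 / 32.00 = 1234 mol
n/ν for C5H11OH = 139.5/2 = 69.75
n/ν for O2 = 1234/15 = 82.27
Smallest n/ν is C5H11OH → limiting reagent.
theoretical n(CO2) = (10/2) × 139.5 = 697.5 mol → 30700 g
% yield = 23700 / 30700 × 100 = 77.20 %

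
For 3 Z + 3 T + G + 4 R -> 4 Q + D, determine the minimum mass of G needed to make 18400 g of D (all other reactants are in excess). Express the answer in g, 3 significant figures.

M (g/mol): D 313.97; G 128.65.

7540 g

n(D) = 18400 / 313.97 = 58.60 mol
n(G) = (1/1) × 58.60 = 58.60 mol
mass = 58.60 × 128.65 = 7539 g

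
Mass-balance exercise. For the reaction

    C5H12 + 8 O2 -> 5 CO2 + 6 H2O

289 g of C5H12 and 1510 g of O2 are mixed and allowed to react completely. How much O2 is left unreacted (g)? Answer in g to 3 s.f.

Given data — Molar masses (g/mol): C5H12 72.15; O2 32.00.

n(C5H12) = 289.0 / 72.15 = 4.006 mol
n(O2) = 1510 / 32.00 = 47.19 mol
n/ν → C5H12: 4.006, O2: 5.899; C5H12 is limiting.
O2 consumed = (8/1) × 4.006 = 32.05 mol
O2 remaining = 47.19 − 32.05 = 15.14 mol
mass = 15.14 × 32.00 = 484.5 g

485 g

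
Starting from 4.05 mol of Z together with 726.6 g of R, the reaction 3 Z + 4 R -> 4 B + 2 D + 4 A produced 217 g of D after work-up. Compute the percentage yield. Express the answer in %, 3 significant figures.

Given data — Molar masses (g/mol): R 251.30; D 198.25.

n(Z) = 4.050 mol
n(R) = 726.6 / 251.30 = 2.891 mol
n/ν for Z = 4.050/3 = 1.350
n/ν for R = 2.891/4 = 0.7228
Smallest n/ν is R → limiting reagent.
theoretical n(D) = (2/4) × 2.891 = 1.446 mol → 286.7 g
% yield = 217 / 286.7 × 100 = 75.69 %

75.7 %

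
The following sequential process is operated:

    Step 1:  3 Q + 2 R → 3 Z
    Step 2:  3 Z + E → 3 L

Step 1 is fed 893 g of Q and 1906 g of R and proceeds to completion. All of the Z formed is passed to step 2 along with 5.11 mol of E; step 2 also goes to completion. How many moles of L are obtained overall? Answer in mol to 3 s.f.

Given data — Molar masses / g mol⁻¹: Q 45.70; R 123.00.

15.3 mol

Step 1:
n(Q) = 893.0 / 45.70 = 19.54 mol
n(R) = 1906 / 123.00 = 15.50 mol
n/ν for Q = 19.54/3 = 6.513
n/ν for R = 15.50/2 = 7.750
Smallest n/ν is Q → limiting reagent.
n(Z) produced = (3/3) × 19.54 = 19.54 mol
Step 2:
n(Z) available = 19.54 mol
n(E) = 5.110 mol
n/ν for Z = 19.54/3 = 6.513
n/ν for E = 5.110/1 = 5.110
Smallest n/ν is E → limiting reagent.
n(L) = (3/1) × 5.110 = 15.33 mol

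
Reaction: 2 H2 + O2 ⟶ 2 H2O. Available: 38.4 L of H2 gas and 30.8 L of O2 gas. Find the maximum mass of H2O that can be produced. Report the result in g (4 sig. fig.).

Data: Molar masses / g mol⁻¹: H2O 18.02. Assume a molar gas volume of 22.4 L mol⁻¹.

n(H2) = 38.40 / 22.4 = 1.714 mol
n(O2) = 30.80 / 22.4 = 1.375 mol
n/ν for H2 = 1.714/2 = 0.8570
n/ν for O2 = 1.375/1 = 1.375
Smallest n/ν is H2 → limiting reagent.
n(H2O) = (2/2) × 1.714 = 1.714 mol
mass = 1.714 × 18.02 = 30.89 g

30.89 g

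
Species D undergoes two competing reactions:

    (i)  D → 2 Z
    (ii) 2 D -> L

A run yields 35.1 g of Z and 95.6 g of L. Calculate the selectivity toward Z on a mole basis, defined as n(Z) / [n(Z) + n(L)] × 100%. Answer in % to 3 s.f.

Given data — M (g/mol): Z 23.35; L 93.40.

n(Z) = 35.1 / 23.35 = 1.503 mol
n(L) = 95.6 / 93.40 = 1.024 mol
selectivity = 1.503/(1.503+1.024) × 100 = 59.48 %

59.5 %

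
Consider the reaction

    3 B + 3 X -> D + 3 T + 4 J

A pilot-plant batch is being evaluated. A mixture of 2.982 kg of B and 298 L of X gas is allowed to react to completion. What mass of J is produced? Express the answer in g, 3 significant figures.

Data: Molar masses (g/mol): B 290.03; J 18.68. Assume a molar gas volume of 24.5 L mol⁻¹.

n(B) = 2.982×1000 / 290.03 = 10.28 mol
n(X) = 298.0 / 24.5 = 12.16 mol
n/ν for B = 10.28/3 = 3.427
n/ν for X = 12.16/3 = 4.053
Smallest n/ν is B → limiting reagent.
n(J) = (4/3) × 10.28 = 13.71 mol
mass = 13.71 × 18.68 = 256.1 g

256 g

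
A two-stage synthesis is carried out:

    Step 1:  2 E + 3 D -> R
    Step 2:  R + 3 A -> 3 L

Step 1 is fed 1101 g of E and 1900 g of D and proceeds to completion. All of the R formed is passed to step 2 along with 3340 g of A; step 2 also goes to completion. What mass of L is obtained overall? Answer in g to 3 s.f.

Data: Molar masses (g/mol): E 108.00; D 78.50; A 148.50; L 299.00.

Step 1:
n(E) = 1101 / 108.00 = 10.19 mol
n(D) = 1900 / 78.50 = 24.20 mol
n/ν for E = 10.19/2 = 5.095
n/ν for D = 24.20/3 = 8.067
Smallest n/ν is E → limiting reagent.
n(R) produced = (1/2) × 10.19 = 5.095 mol
Step 2:
n(R) available = 5.095 mol
n(A) = 3340 / 148.50 = 22.49 mol
n/ν for R = 5.095/1 = 5.095
n/ν for A = 22.49/3 = 7.497
Smallest n/ν is R → limiting reagent.
n(L) = (3/1) × 5.095 = 15.29 mol
mass = 15.29 × 299.00 = 4572 g

4570 g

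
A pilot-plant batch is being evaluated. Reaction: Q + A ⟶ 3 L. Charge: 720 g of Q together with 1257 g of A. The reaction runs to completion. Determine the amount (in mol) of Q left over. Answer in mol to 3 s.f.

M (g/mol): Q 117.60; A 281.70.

n(Q) = 720.0 / 117.60 = 6.122 mol
n(A) = 1257 / 281.70 = 4.462 mol
n/ν for Q = 6.122/1 = 6.122
n/ν for A = 4.462/1 = 4.462
Smallest n/ν is A → limiting reagent.
Q consumed = (1/1) × 4.462 = 4.462 mol
Q remaining = 6.122 − 4.462 = 1.660 mol

1.66 mol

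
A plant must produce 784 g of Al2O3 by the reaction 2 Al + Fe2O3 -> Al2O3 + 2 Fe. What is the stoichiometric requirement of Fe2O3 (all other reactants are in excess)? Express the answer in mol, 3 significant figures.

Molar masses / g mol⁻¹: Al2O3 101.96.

7.69 mol

n(Al2O3) = 784 / 101.96 = 7.689 mol
n(Fe2O3) = (1/1) × 7.689 = 7.689 mol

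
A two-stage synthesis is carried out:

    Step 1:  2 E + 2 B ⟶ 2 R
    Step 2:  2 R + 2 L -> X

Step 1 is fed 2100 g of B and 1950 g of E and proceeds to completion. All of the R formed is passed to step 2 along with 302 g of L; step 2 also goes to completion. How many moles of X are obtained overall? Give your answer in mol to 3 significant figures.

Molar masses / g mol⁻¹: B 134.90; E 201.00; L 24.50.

4.85 mol

Step 1:
n(B) = 2100 / 134.90 = 15.57 mol
n(E) = 1950 / 201.00 = 9.701 mol
n/ν for B = 15.57/2 = 7.785
n/ν for E = 9.701/2 = 4.851
Smallest n/ν is E → limiting reagent.
n(R) produced = (2/2) × 9.701 = 9.701 mol
Step 2:
n(R) available = 9.701 mol
n(L) = 302.0 / 24.50 = 12.33 mol
n/ν for R = 9.701/2 = 4.851
n/ν for L = 12.33/2 = 6.165
Smallest n/ν is R → limiting reagent.
n(X) = (1/2) × 9.701 = 4.851 mol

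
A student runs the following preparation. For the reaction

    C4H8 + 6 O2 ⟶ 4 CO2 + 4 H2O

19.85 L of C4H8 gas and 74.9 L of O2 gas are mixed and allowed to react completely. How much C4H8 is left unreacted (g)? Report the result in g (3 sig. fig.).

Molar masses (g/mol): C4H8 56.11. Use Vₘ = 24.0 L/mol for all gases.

n(C4H8) = 19.85 / 24.0 = 0.8271 mol
n(O2) = 74.90 / 24.0 = 3.121 mol
n/ν for C4H8 = 0.8271/1 = 0.8271
n/ν for O2 = 3.121/6 = 0.5202
Smallest n/ν is O2 → limiting reagent.
C4H8 consumed = (1/6) × 3.121 = 0.5202 mol
C4H8 remaining = 0.8271 − 0.5202 = 0.3069 mol
mass = 0.3069 × 56.11 = 17.22 g

17.2 g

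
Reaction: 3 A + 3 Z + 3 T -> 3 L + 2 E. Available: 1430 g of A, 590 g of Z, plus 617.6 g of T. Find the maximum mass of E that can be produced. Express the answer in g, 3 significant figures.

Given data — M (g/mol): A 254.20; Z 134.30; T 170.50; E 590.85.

1430 g

n(A) = 1430 / 254.20 = 5.625 mol
n(Z) = 590.0 / 134.30 = 4.393 mol
n(T) = 617.6 / 170.50 = 3.622 mol
n/ν for A = 5.625/3 = 1.875
n/ν for Z = 4.393/3 = 1.464
n/ν for T = 3.622/3 = 1.207
Smallest n/ν is T → limiting reagent.
n(E) = (2/3) × 3.622 = 2.415 mol
mass = 2.415 × 590.85 = 1427 g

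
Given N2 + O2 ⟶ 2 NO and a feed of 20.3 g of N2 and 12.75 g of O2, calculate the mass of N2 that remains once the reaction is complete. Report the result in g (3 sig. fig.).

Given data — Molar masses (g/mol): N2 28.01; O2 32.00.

n(N2) = 20.30 / 28.01 = 0.7247 mol
n(O2) = 12.75 / 32.00 = 0.3984 mol
n/ν → N2: 0.7247, O2: 0.3984; O2 is limiting.
N2 consumed = (1/1) × 0.3984 = 0.3984 mol
N2 remaining = 0.7247 − 0.3984 = 0.3263 mol
mass = 0.3263 × 28.01 = 9.140 g

9.14 g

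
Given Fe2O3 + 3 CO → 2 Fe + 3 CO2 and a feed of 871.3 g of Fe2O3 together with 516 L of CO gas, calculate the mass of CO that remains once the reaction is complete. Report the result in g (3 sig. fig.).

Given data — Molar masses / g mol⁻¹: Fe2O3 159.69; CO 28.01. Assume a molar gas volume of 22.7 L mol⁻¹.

178 g

n(Fe2O3) = 871.3 / 159.69 = 5.456 mol
n(CO) = 516.0 / 22.7 = 22.73 mol
n/ν for Fe2O3 = 5.456/1 = 5.456
n/ν for CO = 22.73/3 = 7.577
Smallest n/ν is Fe2O3 → limiting reagent.
CO consumed = (3/1) × 5.456 = 16.37 mol
CO remaining = 22.73 − 16.37 = 6.360 mol
mass = 6.360 × 28.01 = 178.1 g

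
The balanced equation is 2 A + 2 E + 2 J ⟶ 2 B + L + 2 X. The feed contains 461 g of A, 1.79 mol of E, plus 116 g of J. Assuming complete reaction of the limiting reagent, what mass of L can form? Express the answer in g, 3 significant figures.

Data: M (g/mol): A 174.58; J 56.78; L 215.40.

193 g

n(A) = 461.0 / 174.58 = 2.641 mol
n(E) = 1.790 mol
n(J) = 116.0 / 56.78 = 2.043 mol
n/ν → A: 1.321, E: 0.8950, J: 1.022; E is limiting.
n(L) = (1/2) × 1.790 = 0.8950 mol
mass = 0.8950 × 215.40 = 192.8 g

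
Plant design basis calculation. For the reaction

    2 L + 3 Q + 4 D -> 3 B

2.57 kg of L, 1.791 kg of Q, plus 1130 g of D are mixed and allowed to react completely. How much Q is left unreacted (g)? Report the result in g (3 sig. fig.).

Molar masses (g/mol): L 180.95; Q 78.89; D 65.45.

n(L) = 2.570×1000 / 180.95 = 14.20 mol
n(Q) = 1.791×1000 / 78.89 = 22.70 mol
n(D) = 1130 / 65.45 = 17.27 mol
n/ν for L = 14.20/2 = 7.100
n/ν for Q = 22.70/3 = 7.567
n/ν for D = 17.27/4 = 4.318
Smallest n/ν is D → limiting reagent.
Q consumed = (3/4) × 17.27 = 12.95 mol
Q remaining = 22.70 − 12.95 = 9.750 mol
mass = 9.750 × 78.89 = 769.2 g

769 g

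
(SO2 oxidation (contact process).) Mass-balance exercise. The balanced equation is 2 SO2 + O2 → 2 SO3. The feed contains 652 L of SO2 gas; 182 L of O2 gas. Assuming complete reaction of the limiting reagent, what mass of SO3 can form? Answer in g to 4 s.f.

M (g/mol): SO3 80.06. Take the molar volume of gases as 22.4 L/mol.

1301 g

n(SO2) = 652.0 / 22.4 = 29.11 mol
n(O2) = 182.0 / 22.4 = 8.125 mol
n/ν → SO2: 14.56, O2: 8.125; O2 is limiting.
n(SO3) = (2/1) × 8.125 = 16.25 mol
mass = 16.25 × 80.06 = 1301 g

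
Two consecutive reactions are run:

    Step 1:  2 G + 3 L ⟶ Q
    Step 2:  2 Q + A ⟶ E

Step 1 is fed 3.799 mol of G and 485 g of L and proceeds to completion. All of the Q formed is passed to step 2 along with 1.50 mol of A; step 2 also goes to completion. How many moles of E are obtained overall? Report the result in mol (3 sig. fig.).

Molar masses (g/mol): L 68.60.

Step 1:
n(G) = 3.799 mol
n(L) = 485.0 / 68.60 = 7.070 mol
n/ν for G = 3.799/2 = 1.900
n/ν for L = 7.070/3 = 2.357
Smallest n/ν is G → limiting reagent.
n(Q) produced = (1/2) × 3.799 = 1.900 mol
Step 2:
n(Q) available = 1.900 mol
n(A) = 1.500 mol
n/ν for Q = 1.900/2 = 0.9500
n/ν for A = 1.500/1 = 1.500
Smallest n/ν is Q → limiting reagent.
n(E) = (1/2) × 1.900 = 0.9500 mol

0.950 mol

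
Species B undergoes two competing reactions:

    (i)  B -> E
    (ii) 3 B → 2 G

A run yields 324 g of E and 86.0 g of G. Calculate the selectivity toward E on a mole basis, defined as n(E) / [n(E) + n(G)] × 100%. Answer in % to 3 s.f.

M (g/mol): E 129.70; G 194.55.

n(E) = 324 / 129.70 = 2.498 mol
n(G) = 86.0 / 194.55 = 0.4420 mol
selectivity = 2.498/(2.498+0.4420) × 100 = 84.97 %

85.0 %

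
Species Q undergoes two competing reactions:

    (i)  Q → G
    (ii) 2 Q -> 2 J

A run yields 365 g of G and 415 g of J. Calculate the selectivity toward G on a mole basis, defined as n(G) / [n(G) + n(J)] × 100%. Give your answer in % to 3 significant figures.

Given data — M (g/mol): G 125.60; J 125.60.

46.8 %

n(G) = 365 / 125.60 = 2.906 mol
n(J) = 415 / 125.60 = 3.304 mol
selectivity = 2.906/(2.906+3.304) × 100 = 46.80 %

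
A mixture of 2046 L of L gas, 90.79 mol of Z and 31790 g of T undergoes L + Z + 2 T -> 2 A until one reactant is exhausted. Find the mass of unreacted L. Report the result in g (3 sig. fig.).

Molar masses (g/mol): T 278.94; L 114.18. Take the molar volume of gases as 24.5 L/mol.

3030 g

n(L) = 2046 / 24.5 = 83.51 mol
n(Z) = 90.79 mol
n(T) = 31790 / 278.94 = 114.0 mol
n/ν for L = 83.51/1 = 83.51
n/ν for Z = 90.79/1 = 90.79
n/ν for T = 114.0/2 = 57.00
Smallest n/ν is T → limiting reagent.
L consumed = (1/2) × 114.0 = 57.00 mol
L remaining = 83.51 − 57.00 = 26.51 mol
mass = 26.51 × 114.18 = 3027 g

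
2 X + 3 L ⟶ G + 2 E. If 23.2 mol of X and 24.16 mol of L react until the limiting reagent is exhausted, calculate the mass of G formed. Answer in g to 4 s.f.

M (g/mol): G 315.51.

n(X) = 23.20 mol
n(L) = 24.16 mol
n/ν for X = 23.20/2 = 11.60
n/ν for L = 24.16/3 = 8.053
Smallest n/ν is L → limiting reagent.
n(G) = (1/3) × 24.16 = 8.053 mol
mass = 8.053 × 315.51 = 2541 g

2541 g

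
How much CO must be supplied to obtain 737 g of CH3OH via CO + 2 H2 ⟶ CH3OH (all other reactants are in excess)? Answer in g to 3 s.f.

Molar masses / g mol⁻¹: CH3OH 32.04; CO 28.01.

644 g

n(CH3OH) = 737 / 32.04 = 23.00 mol
n(CO) = (1/1) × 23.00 = 23.00 mol
mass = 23.00 × 28.01 = 644.2 g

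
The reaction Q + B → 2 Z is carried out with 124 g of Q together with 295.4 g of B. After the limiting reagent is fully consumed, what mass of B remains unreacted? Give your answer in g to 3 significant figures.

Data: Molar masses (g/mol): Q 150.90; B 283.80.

n(Q) = 124.0 / 150.90 = 0.8217 mol
n(B) = 295.4 / 283.80 = 1.041 mol
n/ν for Q = 0.8217/1 = 0.8217
n/ν for B = 1.041/1 = 1.041
Smallest n/ν is Q → limiting reagent.
B consumed = (1/1) × 0.8217 = 0.8217 mol
B remaining = 1.041 − 0.8217 = 0.2193 mol
mass = 0.2193 × 283.80 = 62.24 g

62.2 g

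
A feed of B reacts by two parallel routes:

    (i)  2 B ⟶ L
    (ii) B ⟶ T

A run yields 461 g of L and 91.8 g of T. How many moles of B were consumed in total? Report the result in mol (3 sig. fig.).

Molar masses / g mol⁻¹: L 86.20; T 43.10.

12.8 mol

n(L) = 461 / 86.20 = 5.348 mol
n(T) = 91.8 / 43.10 = 2.130 mol
n(B) via (i) = (2/1)×5.348 = 10.70 mol
n(B) via (ii) = (1/1)×2.130 = 2.130 mol
total n(B) = 10.70 + 2.130 = 12.83 mol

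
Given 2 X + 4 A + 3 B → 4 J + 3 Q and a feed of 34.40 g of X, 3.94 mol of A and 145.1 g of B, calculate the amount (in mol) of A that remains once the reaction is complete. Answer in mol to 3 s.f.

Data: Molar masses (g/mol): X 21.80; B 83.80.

1.63 mol

n(X) = 34.40 / 21.80 = 1.578 mol
n(A) = 3.940 mol
n(B) = 145.1 / 83.80 = 1.732 mol
n/ν for X = 1.578/2 = 0.7890
n/ν for A = 3.940/4 = 0.9850
n/ν for B = 1.732/3 = 0.5773
Smallest n/ν is B → limiting reagent.
A consumed = (4/3) × 1.732 = 2.309 mol
A remaining = 3.940 − 2.309 = 1.631 mol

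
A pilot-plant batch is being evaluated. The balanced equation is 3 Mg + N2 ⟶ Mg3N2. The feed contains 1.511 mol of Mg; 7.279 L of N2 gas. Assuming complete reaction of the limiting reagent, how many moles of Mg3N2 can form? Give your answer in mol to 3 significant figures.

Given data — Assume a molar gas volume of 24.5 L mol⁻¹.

n(Mg) = 1.511 mol
n(N2) = 7.279 / 24.5 = 0.2971 mol
n/ν for Mg = 1.511/3 = 0.5037
n/ν for N2 = 0.2971/1 = 0.2971
Smallest n/ν is N2 → limiting reagent.
n(Mg3N2) = (1/1) × 0.2971 = 0.2971 mol

0.297 mol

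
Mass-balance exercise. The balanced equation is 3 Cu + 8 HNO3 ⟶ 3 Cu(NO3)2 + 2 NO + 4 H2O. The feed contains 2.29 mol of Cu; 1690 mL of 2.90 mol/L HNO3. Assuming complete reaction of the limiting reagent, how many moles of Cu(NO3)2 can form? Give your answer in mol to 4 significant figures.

n(Cu) = 2.290 mol
n(HNO3) = 2.90 × 1690/1000 = 4.901 mol
n/ν → Cu: 0.7633, HNO3: 0.6126; HNO3 is limiting.
n(Cu(NO3)2) = (3/8) × 4.901 = 1.838 mol

1.838 mol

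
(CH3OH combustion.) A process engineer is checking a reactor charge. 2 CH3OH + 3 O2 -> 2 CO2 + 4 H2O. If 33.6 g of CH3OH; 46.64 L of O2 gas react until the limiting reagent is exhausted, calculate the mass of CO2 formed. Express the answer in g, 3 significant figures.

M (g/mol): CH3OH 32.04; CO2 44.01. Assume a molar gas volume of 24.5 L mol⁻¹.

46.2 g

n(CH3OH) = 33.60 / 32.04 = 1.049 mol
n(O2) = 46.64 / 24.5 = 1.904 mol
n/ν → CH3OH: 0.5245, O2: 0.6347; CH3OH is limiting.
n(CO2) = (2/2) × 1.049 = 1.049 mol
mass = 1.049 × 44.01 = 46.17 g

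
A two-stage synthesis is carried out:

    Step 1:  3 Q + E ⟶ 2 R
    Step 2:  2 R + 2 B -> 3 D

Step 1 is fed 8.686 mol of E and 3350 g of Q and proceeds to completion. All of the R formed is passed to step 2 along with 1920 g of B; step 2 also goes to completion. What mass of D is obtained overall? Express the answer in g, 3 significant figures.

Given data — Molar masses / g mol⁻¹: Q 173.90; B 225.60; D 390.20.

4980 g

Step 1:
n(E) = 8.686 mol
n(Q) = 3350 / 173.90 = 19.26 mol
n/ν for E = 8.686/1 = 8.686
n/ν for Q = 19.26/3 = 6.420
Smallest n/ν is Q → limiting reagent.
n(R) produced = (2/3) × 19.26 = 12.84 mol
Step 2:
n(R) available = 12.84 mol
n(B) = 1920 / 225.60 = 8.511 mol
n/ν for R = 12.84/2 = 6.420
n/ν for B = 8.511/2 = 4.256
Smallest n/ν is B → limiting reagent.
n(D) = (3/2) × 8.511 = 12.77 mol
mass = 12.77 × 390.20 = 4983 g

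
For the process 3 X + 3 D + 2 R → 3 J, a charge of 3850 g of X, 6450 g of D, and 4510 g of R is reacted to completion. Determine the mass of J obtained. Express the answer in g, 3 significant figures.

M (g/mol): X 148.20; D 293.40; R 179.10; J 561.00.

12300 g

n(X) = 3850 / 148.20 = 25.98 mol
n(D) = 6450 / 293.40 = 21.98 mol
n(R) = 4510 / 179.10 = 25.18 mol
n/ν → X: 8.660, D: 7.327, R: 12.59; D is limiting.
n(J) = (3/3) × 21.98 = 21.98 mol
mass = 21.98 × 561.00 = 12330 g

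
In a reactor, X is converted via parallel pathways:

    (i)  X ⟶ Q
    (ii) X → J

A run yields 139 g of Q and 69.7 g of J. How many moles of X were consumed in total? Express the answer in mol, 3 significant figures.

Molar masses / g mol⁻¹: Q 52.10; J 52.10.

4.01 mol

n(Q) = 139 / 52.10 = 2.668 mol
n(J) = 69.7 / 52.10 = 1.338 mol
n(X) via (i) = (1/1)×2.668 = 2.668 mol
n(X) via (ii) = (1/1)×1.338 = 1.338 mol
total n(X) = 2.668 + 1.338 = 4.006 mol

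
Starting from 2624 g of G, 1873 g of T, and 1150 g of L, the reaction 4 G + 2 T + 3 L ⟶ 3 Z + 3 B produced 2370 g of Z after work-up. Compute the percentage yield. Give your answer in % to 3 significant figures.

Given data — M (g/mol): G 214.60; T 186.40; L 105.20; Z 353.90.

73.0 %

n(G) = 2624 / 214.60 = 12.23 mol
n(T) = 1873 / 186.40 = 10.05 mol
n(L) = 1150 / 105.20 = 10.93 mol
n/ν for G = 12.23/4 = 3.058
n/ν for T = 10.05/2 = 5.025
n/ν for L = 10.93/3 = 3.643
Smallest n/ν is G → limiting reagent.
theoretical n(Z) = (3/4) × 12.23 = 9.173 mol → 3246 g
% yield = 2370 / 3246 × 100 = 73.01 %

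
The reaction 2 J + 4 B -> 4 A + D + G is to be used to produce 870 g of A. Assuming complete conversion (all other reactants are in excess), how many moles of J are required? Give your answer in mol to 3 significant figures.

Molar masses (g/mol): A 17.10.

n(A) = 870 / 17.10 = 50.88 mol
n(J) = (2/4) × 50.88 = 25.44 mol

25.4 mol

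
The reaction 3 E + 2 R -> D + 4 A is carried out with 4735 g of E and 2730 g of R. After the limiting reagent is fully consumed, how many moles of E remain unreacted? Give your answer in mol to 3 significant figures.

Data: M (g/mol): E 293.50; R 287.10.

n(E) = 4735 / 293.50 = 16.13 mol
n(R) = 2730 / 287.10 = 9.509 mol
n/ν for E = 16.13/3 = 5.377
n/ν for R = 9.509/2 = 4.755
Smallest n/ν is R → limiting reagent.
E consumed = (3/2) × 9.509 = 14.26 mol
E remaining = 16.13 − 14.26 = 1.870 mol

1.87 mol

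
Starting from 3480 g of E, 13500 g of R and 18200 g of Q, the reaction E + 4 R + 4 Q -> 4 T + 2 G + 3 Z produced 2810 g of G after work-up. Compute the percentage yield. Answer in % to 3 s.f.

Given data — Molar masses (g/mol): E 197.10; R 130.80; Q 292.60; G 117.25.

n(E) = 3480 / 197.10 = 17.66 mol
n(R) = 13500 / 130.80 = 103.2 mol
n(Q) = 18200 / 292.60 = 62.20 mol
n/ν for E = 17.66/1 = 17.66
n/ν for R = 103.2/4 = 25.80
n/ν for Q = 62.20/4 = 15.55
Smallest n/ν is Q → limiting reagent.
theoretical n(G) = (2/4) × 62.20 = 31.10 mol → 3646 g
% yield = 2810 / 3646 × 100 = 77.07 %

77.1 %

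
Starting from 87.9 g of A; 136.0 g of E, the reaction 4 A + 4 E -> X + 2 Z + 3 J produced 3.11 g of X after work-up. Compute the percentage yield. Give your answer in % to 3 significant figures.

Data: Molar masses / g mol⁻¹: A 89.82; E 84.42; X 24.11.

52.7 %

n(A) = 87.90 / 89.82 = 0.9786 mol
n(E) = 136.0 / 84.42 = 1.611 mol
n/ν for A = 0.9786/4 = 0.2447
n/ν for E = 1.611/4 = 0.4028
Smallest n/ν is A → limiting reagent.
theoretical n(X) = (1/4) × 0.9786 = 0.2447 mol → 5.900 g
% yield = 3.11 / 5.900 × 100 = 52.71 %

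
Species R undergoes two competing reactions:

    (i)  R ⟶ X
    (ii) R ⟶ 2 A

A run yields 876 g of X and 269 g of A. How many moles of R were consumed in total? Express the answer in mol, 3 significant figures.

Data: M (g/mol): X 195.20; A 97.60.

5.87 mol

n(X) = 876 / 195.20 = 4.488 mol
n(A) = 269 / 97.60 = 2.756 mol
n(R) via (i) = (1/1)×4.488 = 4.488 mol
n(R) via (ii) = (1/2)×2.756 = 1.378 mol
total n(R) = 4.488 + 1.378 = 5.866 mol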